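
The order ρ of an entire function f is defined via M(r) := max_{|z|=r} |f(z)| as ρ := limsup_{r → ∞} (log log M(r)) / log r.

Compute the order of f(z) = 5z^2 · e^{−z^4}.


M(r) = max_{|z|=r} |5|·|z|^2·|e^{−z^4}| = 5·r^2 · e^{1r^4} (the factors attain their maxima compatibly on |z|=r). Then log M(r) = log 5 + 2·log r + 1r^4, dominated by the last term, so log log M(r) ~ 4·log r. The polynomial factor 5z^2 contributes only a log r term and does not affect the order. ρ = 4.
Therefore ρ = 4.

Order ρ = 4.


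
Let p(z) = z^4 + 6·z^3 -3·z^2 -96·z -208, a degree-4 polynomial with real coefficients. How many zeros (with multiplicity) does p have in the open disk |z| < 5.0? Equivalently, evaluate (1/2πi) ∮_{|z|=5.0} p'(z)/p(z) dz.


The zeros of p are: -4, 4, (-3 + 2i), (-3 - 2i).
Their magnitudes are: 4, 4, 3.606, 3.606.
Zeros with |z| < R = 5.0: -4, 4, (-3 + 2i), (-3 - 2i).
Count = 4.
By the argument principle, (1/2πi) ∮_{|z|=R} p'(z)/p(z) dz equals exactly this count.

Number of zeros inside |z| < 5.0: 4.


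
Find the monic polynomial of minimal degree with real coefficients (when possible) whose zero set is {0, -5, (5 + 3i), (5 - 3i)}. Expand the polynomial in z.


The polynomial is p(z) = ∏_{α ∈ S} (z − α), where S = {0, -5, (5 + 3i), (5 - 3i)}.
Expanding the product yields: p(z) = z^4 -5·z^3 -16·z^2 + 170·z.
Note conjugate pairs combine to real quadratics: (z − (5+3i))(z − (5−3i)) = z² − 10z + 34.
The resulting polynomial has degree 4 and real coefficients as required.

p(z) = z^4 -5·z^3 -16·z^2 + 170·z.


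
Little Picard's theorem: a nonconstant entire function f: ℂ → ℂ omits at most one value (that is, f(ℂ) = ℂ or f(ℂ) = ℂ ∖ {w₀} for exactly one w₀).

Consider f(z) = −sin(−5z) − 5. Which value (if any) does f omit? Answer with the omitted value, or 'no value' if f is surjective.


Little Picard bounds the complement of f(ℂ) to at most one point.
sin is entire and surjective onto ℂ: for every w ∈ ℂ, sin(ζ) = w has a solution ζ ∈ ℂ (e.g., via the complex inverse arcsin). With ζ = −5z this gives z = ζ/(-5). Then -1·sin(−5z) takes every value in -1·ℂ = ℂ, and adding -5 is a bijection of ℂ. So f is surjective and omits no value. (Note: only on the real line is sin bounded by [−1, 1].)

Omitted value: no value.


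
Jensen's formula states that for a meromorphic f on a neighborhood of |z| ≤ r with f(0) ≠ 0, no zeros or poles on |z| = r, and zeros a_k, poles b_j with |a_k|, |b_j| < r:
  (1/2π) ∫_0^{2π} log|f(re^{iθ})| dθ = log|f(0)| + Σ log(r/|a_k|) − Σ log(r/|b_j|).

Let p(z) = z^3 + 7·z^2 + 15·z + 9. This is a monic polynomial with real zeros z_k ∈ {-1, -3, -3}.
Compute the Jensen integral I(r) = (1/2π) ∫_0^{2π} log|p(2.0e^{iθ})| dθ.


Zeros: -3, -3, -1; r = 2.0.
Inside |z| < r: -1. Outside (|z| ≥ r): -3, -3.
p(0) = 9, so log|p(0)| = log(9) = 2.1972.
Apply Jensen: I(r) = log|p(0)| + Σ_k log(r/|z_k|), summed over zeros inside |z| < r.
  log(r/|z_k|) for z_k = -1: log(2.0/1) = 0.6931
  Outside zeros (-3, -3) contribute nothing to the Jensen sum.
Sum over inside zeros: 0.6931.
I(r) = log|p(0)| + (inside sum) = 2.1972 + 0.6931 = 2.8904.
Note: since some zeros are outside |z| ≤ r, the simplified n·log(r) form does NOT apply — only the inside zeros contribute.

I(r) ≈ 2.8904.


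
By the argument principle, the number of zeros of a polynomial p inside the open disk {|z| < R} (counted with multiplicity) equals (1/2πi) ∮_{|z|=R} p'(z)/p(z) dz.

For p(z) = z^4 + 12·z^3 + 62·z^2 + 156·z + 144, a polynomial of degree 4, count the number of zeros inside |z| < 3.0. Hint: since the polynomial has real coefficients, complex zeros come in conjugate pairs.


The zeros of p are: -2, -4, (-3 + 3i), (-3 - 3i).
Their magnitudes are: 2, 4, 4.243, 4.243.
Zeros with |z| < R = 3.0: -2.
Count = 1.
By the argument principle, (1/2πi) ∮_{|z|=R} p'(z)/p(z) dz equals exactly this count.

Number of zeros inside |z| < 3.0: 1.


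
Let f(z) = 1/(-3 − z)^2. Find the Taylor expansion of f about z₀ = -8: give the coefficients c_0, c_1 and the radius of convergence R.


Let w = z − z₀, so z = z₀ + w.
Then -3 − z = -3 − (z₀ + w) = (-3 − z₀) − w = 5 − w.
f(z) = 1/(5 − w)^2 = (1/(5)^2) · (1 − w/(5))^{−2}.
By the binomial series (1−u)^{−2} = Σ_{n≥0} C(n+1, 1) u^n for |u|<1, with u = w/(5):
  c_n = C(n+1, 1) / (5)^(n+2).
  c_0 = 1/(5)^2 = 1/25.
  c_1 = 2/(5)^3 = 2/125.
The series is valid for |w/d| < 1, i.e. |z − z₀| < |d|.
Radius of convergence: R = |-3 − z₀| = |5| = 5 (distance from z₀ to the singularity z = -3).

c_0 = 1/25, c_1 = 2/125; R = 5.


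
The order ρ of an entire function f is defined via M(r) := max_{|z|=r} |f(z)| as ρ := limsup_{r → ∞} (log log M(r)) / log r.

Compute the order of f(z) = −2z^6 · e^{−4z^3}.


M(r) = max_{|z|=r} |-2|·|z|^6·|e^{−4z^3}| = 2·r^6 · e^{4r^3} (the factors attain their maxima compatibly on |z|=r). Then log M(r) = log 2 + 6·log r + 4r^3, dominated by the last term, so log log M(r) ~ 3·log r. The polynomial factor -2z^6 contributes only a log r term and does not affect the order. ρ = 3.
Therefore ρ = 3.

Order ρ = 3.


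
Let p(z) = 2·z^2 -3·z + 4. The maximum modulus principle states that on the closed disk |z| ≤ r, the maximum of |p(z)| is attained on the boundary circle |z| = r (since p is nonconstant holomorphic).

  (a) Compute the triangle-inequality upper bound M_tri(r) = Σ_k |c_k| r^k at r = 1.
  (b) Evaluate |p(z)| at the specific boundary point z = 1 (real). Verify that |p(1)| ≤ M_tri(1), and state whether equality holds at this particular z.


Coefficients: c_0 = 4, c_1 = -3, c_2 = 2. Radius r = 1.
Part (a). Triangle bound: M_tri(r) = Σ_k |c_k| r^k
  = |4|·1^0 + |-3|·1^1 + |2|·1^2
  = 4 + 3 + 2 = 9.
This bounds M(r) := max_{|z|=r} |p(z)| from above; equality holds iff all terms c_k z^k can be made to align in phase at a single z on |z|=r.
Part (b). At z = 1 (real, on the circle |z| = r):
  p(1) = (4)·1^0 + (-3)·1^1 + (2)·1^2 = 3.
  |p(1)| = 3.
Check: |p(1)| = 3 ≤ 9 = M_tri(1). ✓ Equality does not hold at z = 1 (the coefficients have mixed signs, so the terms do not all align in phase there).

M_tri(1) = 9; |p(1)| = 3; equality at z=1: no.


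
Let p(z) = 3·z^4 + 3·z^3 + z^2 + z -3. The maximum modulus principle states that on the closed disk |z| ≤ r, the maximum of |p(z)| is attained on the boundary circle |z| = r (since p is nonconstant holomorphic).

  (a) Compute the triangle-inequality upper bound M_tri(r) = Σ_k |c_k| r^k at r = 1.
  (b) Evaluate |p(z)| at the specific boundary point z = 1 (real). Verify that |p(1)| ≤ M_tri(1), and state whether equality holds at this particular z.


Coefficients: c_0 = -3, c_1 = 1, c_2 = 1, c_3 = 3, c_4 = 3. Radius r = 1.
Part (a). Triangle bound: M_tri(r) = Σ_k |c_k| r^k
  = |-3|·1^0 + |1|·1^1 + |1|·1^2 + |3|·1^3 + |3|·1^4
  = 3 + 1 + 1 + 3 + 3 = 11.
This bounds M(r) := max_{|z|=r} |p(z)| from above; equality holds iff all terms c_k z^k can be made to align in phase at a single z on |z|=r.
Part (b). At z = 1 (real, on the circle |z| = r):
  p(1) = (-3)·1^0 + (1)·1^1 + (1)·1^2 + (3)·1^3 + (3)·1^4 = 5.
  |p(1)| = 5.
Check: |p(1)| = 5 ≤ 11 = M_tri(1). ✓ Equality does not hold at z = 1 (the coefficients have mixed signs, so the terms do not all align in phase there).

M_tri(1) = 11; |p(1)| = 5; equality at z=1: no.


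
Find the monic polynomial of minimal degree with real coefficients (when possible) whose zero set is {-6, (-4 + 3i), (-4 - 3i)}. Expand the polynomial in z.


The polynomial is p(z) = ∏_{α ∈ S} (z − α), where S = {-6, (-4 + 3i), (-4 - 3i)}.
Expanding the product yields: p(z) = z^3 + 14·z^2 + 73·z + 150.
Note conjugate pairs combine to real quadratics: (z − (-4+3i))(z − (-4−3i)) = z² + 8z + 25.
The resulting polynomial has degree 3 and real coefficients as required.

p(z) = z^3 + 14·z^2 + 73·z + 150.


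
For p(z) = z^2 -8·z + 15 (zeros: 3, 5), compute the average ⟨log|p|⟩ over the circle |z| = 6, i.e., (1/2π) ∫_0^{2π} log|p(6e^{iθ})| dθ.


Zeros: 3, 5; r = 6.
Inside |z| < r: 3, 5. Outside (|z| ≥ r): ∅.
p(0) = 15, so log|p(0)| = log(15) = 2.7081.
Apply Jensen: I(r) = log|p(0)| + Σ_k log(r/|z_k|), summed over zeros inside |z| < r.
  log(r/|z_k|) for z_k = 3: log(6/3) = 0.6931
  log(r/|z_k|) for z_k = 5: log(6/5) = 0.1823
Sum over inside zeros: 0.8755.
I(r) = log|p(0)| + (inside sum) = 2.7081 + 0.8755 = 3.5835.
Closed form (all zeros inside, monic): I(r) = n·log(r) = 2·log(6) = 3.5835. ✓

I(r) ≈ 3.5835.


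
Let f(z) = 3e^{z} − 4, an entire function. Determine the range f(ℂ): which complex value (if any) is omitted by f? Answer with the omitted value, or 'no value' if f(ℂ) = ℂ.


Little Picard bounds the complement of f(ℂ) to at most one point.
e^{z} is never zero on ℂ, so 3·e^{z} takes every value in ℂ ∖ {0}. Adding -4 shifts the range to ℂ ∖ {-4}. Thus f omits exactly the value -4.

Omitted value: -4.


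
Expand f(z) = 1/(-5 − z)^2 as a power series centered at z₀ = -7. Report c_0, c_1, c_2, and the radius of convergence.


Let w = z − z₀, so z = z₀ + w.
Then -5 − z = -5 − (z₀ + w) = (-5 − z₀) − w = 2 − w.
f(z) = 1/(2 − w)^2 = (1/(2)^2) · (1 − w/(2))^{−2}.
By the binomial series (1−u)^{−2} = Σ_{n≥0} C(n+1, 1) u^n for |u|<1, with u = w/(2):
  c_n = C(n+1, 1) / (2)^(n+2).
  c_0 = 1/(2)^2 = 1/4.
  c_1 = 2/(2)^3 = 1/4.
  c_2 = 3/(2)^4 = 3/16.
The series is valid for |w/d| < 1, i.e. |z − z₀| < |d|.
Radius of convergence: R = |-5 − z₀| = |2| = 2 (distance from z₀ to the singularity z = -5).

c_0 = 1/4, c_1 = 1/4, c_2 = 3/16; R = 2.


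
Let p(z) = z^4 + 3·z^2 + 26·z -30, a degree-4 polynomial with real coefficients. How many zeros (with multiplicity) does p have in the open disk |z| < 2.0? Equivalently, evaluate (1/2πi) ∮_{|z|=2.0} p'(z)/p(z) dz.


The zeros of p are: (1 + 3i), (1 - 3i), 1, -3.
Their magnitudes are: 3.162, 3.162, 1, 3.
Zeros with |z| < R = 2.0: 1.
Count = 1.
By the argument principle, (1/2πi) ∮_{|z|=R} p'(z)/p(z) dz equals exactly this count.

Number of zeros inside |z| < 2.0: 1.


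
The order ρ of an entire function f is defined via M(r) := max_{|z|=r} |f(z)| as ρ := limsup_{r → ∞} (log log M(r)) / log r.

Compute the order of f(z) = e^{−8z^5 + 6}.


|e^{−8z^5 + 6}| = e^{Re(-8·z^5) + 6} ≤ e^{8|z|^5 + 6} = e^{8r^5 + 6} on |z| = r, so ρ ≤ 5. Choosing z on |z|=r so that -8·z^5 is real positive (always possible by picking arg z appropriately) gives |f(z)| = e^{8r^5 + 6}, matching the bound. The additive constant 6 does not affect log log M(r) ~ 5·log r. Hence ρ = 5.
Therefore ρ = 5.

Order ρ = 5.


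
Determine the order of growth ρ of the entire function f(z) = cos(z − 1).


cos(w) is a linear combination of e^{iw} and e^{−iw} (or e^w, e^{−w} in the hyperbolic case), so |cos(w)| ≤ e^{|w|}. With w = z − 1, |w| ≤ 1|z| + 1 = 1r + 1 on |z| = r, giving M(r) ≤ e^{1r + 1}, so ρ ≤ 1. On a suitable ray (z = it for sin/cos; z = t for sinh/cosh, t real → ∞), |cos(z − 1)| grows like e^{1|t|}/2, so ρ ≥ 1. Hence ρ = 1.
Therefore ρ = 1.

Order ρ = 1.


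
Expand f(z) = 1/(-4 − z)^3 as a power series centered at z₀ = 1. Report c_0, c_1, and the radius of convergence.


Let w = z − z₀, so z = z₀ + w.
Then -4 − z = -4 − (z₀ + w) = (-4 − z₀) − w = -5 − w.
f(z) = 1/(-5 − w)^3 = (1/(-5)^3) · (1 − w/(-5))^{−3}.
By the binomial series (1−u)^{−3} = Σ_{n≥0} C(n+2, 2) u^n for |u|<1, with u = w/(-5):
  c_n = C(n+2, 2) / (-5)^(n+3).
  c_0 = 1/(-5)^3 = -1/125.
  c_1 = 3/(-5)^4 = 3/625.
The series is valid for |w/d| < 1, i.e. |z − z₀| < |d|.
Radius of convergence: R = |-4 − z₀| = |-5| = 5 (distance from z₀ to the singularity z = -4).

c_0 = -1/125, c_1 = 3/625; R = 5.


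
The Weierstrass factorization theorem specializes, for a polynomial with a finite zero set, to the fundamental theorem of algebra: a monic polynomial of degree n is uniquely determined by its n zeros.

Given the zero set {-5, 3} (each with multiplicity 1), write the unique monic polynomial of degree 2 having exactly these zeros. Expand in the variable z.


The polynomial is p(z) = ∏_{α ∈ S} (z − α), where S = {-5, 3}.
Expanding the product yields: p(z) = z^2 + 2·z -15.
The resulting polynomial has degree 2 and real coefficients as required.

p(z) = z^2 + 2·z -15.


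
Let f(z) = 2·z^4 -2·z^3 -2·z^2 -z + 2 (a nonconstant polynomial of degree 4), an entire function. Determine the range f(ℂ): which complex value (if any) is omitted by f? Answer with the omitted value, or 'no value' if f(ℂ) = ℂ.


Little Picard bounds the complement of f(ℂ) to at most one point.
For every w ∈ ℂ, the equation p(z) − w = 0 is a nonconstant polynomial in z and hence has at least one root by the fundamental theorem of algebra. So p is surjective onto ℂ, omitting no value.

Omitted value: no value.


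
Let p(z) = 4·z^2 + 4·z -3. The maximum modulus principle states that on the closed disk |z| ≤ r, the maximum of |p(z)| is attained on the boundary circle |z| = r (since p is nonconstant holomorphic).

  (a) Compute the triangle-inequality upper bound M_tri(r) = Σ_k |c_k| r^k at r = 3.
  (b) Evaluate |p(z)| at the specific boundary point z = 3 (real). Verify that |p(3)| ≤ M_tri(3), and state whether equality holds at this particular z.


Coefficients: c_0 = -3, c_1 = 4, c_2 = 4. Radius r = 3.
Part (a). Triangle bound: M_tri(r) = Σ_k |c_k| r^k
  = |-3|·3^0 + |4|·3^1 + |4|·3^2
  = 3 + 12 + 36 = 51.
This bounds M(r) := max_{|z|=r} |p(z)| from above; equality holds iff all terms c_k z^k can be made to align in phase at a single z on |z|=r.
Part (b). At z = 3 (real, on the circle |z| = r):
  p(3) = (-3)·3^0 + (4)·3^1 + (4)·3^2 = 45.
  |p(3)| = 45.
Check: |p(3)| = 45 ≤ 51 = M_tri(3). ✓ Equality does not hold at z = 3 (the coefficients have mixed signs, so the terms do not all align in phase there).

M_tri(3) = 51; |p(3)| = 45; equality at z=3: no.


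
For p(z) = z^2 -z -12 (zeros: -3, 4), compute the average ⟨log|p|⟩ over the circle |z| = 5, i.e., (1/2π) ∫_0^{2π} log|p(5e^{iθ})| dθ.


Zeros: -3, 4; r = 5.
Inside |z| < r: -3, 4. Outside (|z| ≥ r): ∅.
p(0) = -12, so log|p(0)| = log(12) = 2.4849.
Apply Jensen: I(r) = log|p(0)| + Σ_k log(r/|z_k|), summed over zeros inside |z| < r.
  log(r/|z_k|) for z_k = -3: log(5/3) = 0.5108
  log(r/|z_k|) for z_k = 4: log(5/4) = 0.2231
Sum over inside zeros: 0.7340.
I(r) = log|p(0)| + (inside sum) = 2.4849 + 0.7340 = 3.2189.
Closed form (all zeros inside, monic): I(r) = n·log(r) = 2·log(5) = 3.2189. ✓

I(r) ≈ 3.2189.


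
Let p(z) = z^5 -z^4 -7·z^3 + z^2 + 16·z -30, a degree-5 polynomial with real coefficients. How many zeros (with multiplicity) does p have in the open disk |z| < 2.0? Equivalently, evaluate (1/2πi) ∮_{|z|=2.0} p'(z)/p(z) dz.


The zeros of p are: (-2 + 1i), (-2 - 1i), (1 + 1i), (1 - 1i), 3.
Their magnitudes are: 2.236, 2.236, 1.414, 1.414, 3.
Zeros with |z| < R = 2.0: (1 + 1i), (1 - 1i).
Count = 2.
By the argument principle, (1/2πi) ∮_{|z|=R} p'(z)/p(z) dz equals exactly this count.

Number of zeros inside |z| < 2.0: 2.


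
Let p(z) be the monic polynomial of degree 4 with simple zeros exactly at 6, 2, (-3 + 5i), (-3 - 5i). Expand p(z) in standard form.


The polynomial is p(z) = ∏_{α ∈ S} (z − α), where S = {6, 2, (-3 + 5i), (-3 - 5i)}.
Expanding the product yields: p(z) = z^4 -2·z^3 -2·z^2 -200·z + 408.
Note conjugate pairs combine to real quadratics: (z − (-3+5i))(z − (-3−5i)) = z² + 6z + 34.
The resulting polynomial has degree 4 and real coefficients as required.

p(z) = z^4 -2·z^3 -2·z^2 -200·z + 408.


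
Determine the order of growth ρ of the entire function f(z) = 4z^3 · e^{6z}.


M(r) = max_{|z|=r} |4|·|z|^3·|e^{6z}| = 4·r^3 · e^{6r^1} (the factors attain their maxima compatibly on |z|=r). Then log M(r) = log 4 + 3·log r + 6r^1, dominated by the last term, so log log M(r) ~ 1·log r. The polynomial factor 4z^3 contributes only a log r term and does not affect the order. ρ = 1.
Therefore ρ = 1.

Order ρ = 1.


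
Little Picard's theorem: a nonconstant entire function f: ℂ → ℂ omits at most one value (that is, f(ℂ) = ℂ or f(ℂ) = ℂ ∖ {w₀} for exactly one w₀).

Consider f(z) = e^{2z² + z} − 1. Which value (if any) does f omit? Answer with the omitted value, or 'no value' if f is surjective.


Little Picard bounds the complement of f(ℂ) to at most one point.
The exponent g(z) = 2z² + z is a nonconstant polynomial, hence surjective onto ℂ. So e^{g(z)} takes every value in {e^w : w ∈ ℂ} = ℂ ∖ {0}. Adding -1 shifts the range to ℂ ∖ {-1}. f omits exactly -1.

Omitted value: -1.


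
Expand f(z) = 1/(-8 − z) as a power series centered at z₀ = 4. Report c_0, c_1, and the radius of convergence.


Let w = z − z₀, so z = z₀ + w.
Then -8 − z = -8 − (z₀ + w) = (-8 − z₀) − w = -12 − w.
f(z) = 1/(-12 − w) = (1/(-12)) · 1/(1 − w/(-12)) = Σ_{n≥0} w^n / (-12)^(n+1).
So c_n = 1/(-12)^(n+1):
  c_0 = 1/(-12)^1 = -1/12.
  c_1 = 1/(-12)^2 = 1/144.
The series is valid for |w/d| < 1, i.e. |z − z₀| < |d|.
Radius of convergence: R = |-8 − z₀| = |-12| = 12 (distance from z₀ to the singularity z = -8).

c_0 = -1/12, c_1 = 1/144; R = 12.


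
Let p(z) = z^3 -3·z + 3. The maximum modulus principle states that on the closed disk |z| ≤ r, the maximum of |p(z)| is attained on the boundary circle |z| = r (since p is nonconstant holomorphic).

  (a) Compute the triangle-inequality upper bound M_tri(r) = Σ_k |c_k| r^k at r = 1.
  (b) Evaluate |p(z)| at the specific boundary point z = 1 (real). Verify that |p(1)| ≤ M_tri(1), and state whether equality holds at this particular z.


Coefficients: c_0 = 3, c_1 = -3, c_2 = 0, c_3 = 1. Radius r = 1.
Part (a). Triangle bound: M_tri(r) = Σ_k |c_k| r^k
  = |3|·1^0 + |-3|·1^1 + |0|·1^2 + |1|·1^3
  = 3 + 3 + 0 + 1 = 7.
This bounds M(r) := max_{|z|=r} |p(z)| from above; equality holds iff all terms c_k z^k can be made to align in phase at a single z on |z|=r.
Part (b). At z = 1 (real, on the circle |z| = r):
  p(1) = (3)·1^0 + (-3)·1^1 + (0)·1^2 + (1)·1^3 = 1.
  |p(1)| = 1.
Check: |p(1)| = 1 ≤ 7 = M_tri(1). ✓ Equality does not hold at z = 1 (the coefficients have mixed signs, so the terms do not all align in phase there).

M_tri(1) = 7; |p(1)| = 1; equality at z=1: no.


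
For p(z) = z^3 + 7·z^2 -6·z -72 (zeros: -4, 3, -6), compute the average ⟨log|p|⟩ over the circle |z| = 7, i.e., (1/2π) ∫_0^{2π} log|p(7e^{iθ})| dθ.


Zeros: -6, -4, 3; r = 7.
Inside |z| < r: -6, -4, 3. Outside (|z| ≥ r): ∅.
p(0) = -72, so log|p(0)| = log(72) = 4.2767.
Apply Jensen: I(r) = log|p(0)| + Σ_k log(r/|z_k|), summed over zeros inside |z| < r.
  log(r/|z_k|) for z_k = -4: log(7/4) = 0.5596
  log(r/|z_k|) for z_k = 3: log(7/3) = 0.8473
  log(r/|z_k|) for z_k = -6: log(7/6) = 0.1542
Sum over inside zeros: 1.5611.
I(r) = log|p(0)| + (inside sum) = 4.2767 + 1.5611 = 5.8377.
Closed form (all zeros inside, monic): I(r) = n·log(r) = 3·log(7) = 5.8377. ✓

I(r) ≈ 5.8377.


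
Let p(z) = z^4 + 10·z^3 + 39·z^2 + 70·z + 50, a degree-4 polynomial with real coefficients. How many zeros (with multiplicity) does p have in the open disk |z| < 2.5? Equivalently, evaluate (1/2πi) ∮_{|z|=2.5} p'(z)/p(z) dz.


The zeros of p are: (-3 + 1i), (-3 - 1i), (-2 + 1i), (-2 - 1i).
Their magnitudes are: 3.162, 3.162, 2.236, 2.236.
Zeros with |z| < R = 2.5: (-2 + 1i), (-2 - 1i).
Count = 2.
By the argument principle, (1/2πi) ∮_{|z|=R} p'(z)/p(z) dz equals exactly this count.

Number of zeros inside |z| < 2.5: 2.


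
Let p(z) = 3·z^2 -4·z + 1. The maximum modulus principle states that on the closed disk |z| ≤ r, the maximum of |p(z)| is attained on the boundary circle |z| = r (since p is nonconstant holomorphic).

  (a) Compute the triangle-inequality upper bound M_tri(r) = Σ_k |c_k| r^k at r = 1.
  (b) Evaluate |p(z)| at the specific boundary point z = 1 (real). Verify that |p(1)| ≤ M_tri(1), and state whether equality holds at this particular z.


Coefficients: c_0 = 1, c_1 = -4, c_2 = 3. Radius r = 1.
Part (a). Triangle bound: M_tri(r) = Σ_k |c_k| r^k
  = |1|·1^0 + |-4|·1^1 + |3|·1^2
  = 1 + 4 + 3 = 8.
This bounds M(r) := max_{|z|=r} |p(z)| from above; equality holds iff all terms c_k z^k can be made to align in phase at a single z on |z|=r.
Part (b). At z = 1 (real, on the circle |z| = r):
  p(1) = (1)·1^0 + (-4)·1^1 + (3)·1^2 = 0.
  |p(1)| = 0.
Check: |p(1)| = 0 ≤ 8 = M_tri(1). ✓ Equality does not hold at z = 1 (the coefficients have mixed signs, so the terms do not all align in phase there).

M_tri(1) = 8; |p(1)| = 0; equality at z=1: no.


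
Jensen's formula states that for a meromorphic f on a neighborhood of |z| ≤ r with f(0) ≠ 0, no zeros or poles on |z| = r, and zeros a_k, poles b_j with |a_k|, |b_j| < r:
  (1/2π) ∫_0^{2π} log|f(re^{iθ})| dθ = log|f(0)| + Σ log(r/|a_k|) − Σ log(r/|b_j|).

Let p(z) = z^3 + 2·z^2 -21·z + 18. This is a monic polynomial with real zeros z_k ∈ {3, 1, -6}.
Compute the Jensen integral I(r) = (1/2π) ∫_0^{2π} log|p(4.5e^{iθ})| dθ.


Zeros: -6, 1, 3; r = 4.5.
Inside |z| < r: 1, 3. Outside (|z| ≥ r): -6.
p(0) = 18, so log|p(0)| = log(18) = 2.8904.
Apply Jensen: I(r) = log|p(0)| + Σ_k log(r/|z_k|), summed over zeros inside |z| < r.
  log(r/|z_k|) for z_k = 3: log(4.5/3) = 0.4055
  log(r/|z_k|) for z_k = 1: log(4.5/1) = 1.5041
  Outside zeros (-6) contribute nothing to the Jensen sum.
Sum over inside zeros: 1.9095.
I(r) = log|p(0)| + (inside sum) = 2.8904 + 1.9095 = 4.7999.
Note: since some zeros are outside |z| ≤ r, the simplified n·log(r) form does NOT apply — only the inside zeros contribute.

I(r) ≈ 4.7999.


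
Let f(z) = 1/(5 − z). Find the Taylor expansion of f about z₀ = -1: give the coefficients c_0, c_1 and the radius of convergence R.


Let w = z − z₀, so z = z₀ + w.
Then 5 − z = 5 − (z₀ + w) = (5 − z₀) − w = 6 − w.
f(z) = 1/(6 − w) = (1/(6)) · 1/(1 − w/(6)) = Σ_{n≥0} w^n / (6)^(n+1).
So c_n = 1/(6)^(n+1):
  c_0 = 1/(6)^1 = 1/6.
  c_1 = 1/(6)^2 = 1/36.
The series is valid for |w/d| < 1, i.e. |z − z₀| < |d|.
Radius of convergence: R = |5 − z₀| = |6| = 6 (distance from z₀ to the singularity z = 5).

c_0 = 1/6, c_1 = 1/36; R = 6.


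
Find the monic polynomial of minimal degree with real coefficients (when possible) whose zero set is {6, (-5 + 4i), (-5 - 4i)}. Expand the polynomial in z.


The polynomial is p(z) = ∏_{α ∈ S} (z − α), where S = {6, (-5 + 4i), (-5 - 4i)}.
Expanding the product yields: p(z) = z^3 + 4·z^2 -19·z -246.
Note conjugate pairs combine to real quadratics: (z − (-5+4i))(z − (-5−4i)) = z² + 10z + 41.
The resulting polynomial has degree 3 and real coefficients as required.

p(z) = z^3 + 4·z^2 -19·z -246.


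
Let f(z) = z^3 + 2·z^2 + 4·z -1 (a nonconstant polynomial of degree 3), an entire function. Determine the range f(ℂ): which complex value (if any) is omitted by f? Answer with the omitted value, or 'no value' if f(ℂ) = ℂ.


Little Picard bounds the complement of f(ℂ) to at most one point.
For every w ∈ ℂ, the equation p(z) − w = 0 is a nonconstant polynomial in z and hence has at least one root by the fundamental theorem of algebra. So p is surjective onto ℂ, omitting no value.

Omitted value: no value.


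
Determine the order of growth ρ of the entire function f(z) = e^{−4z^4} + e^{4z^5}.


Each summand is entire of order 4 and 5 respectively (as in the single-exponential case). The order of a sum is at most the max of the orders, so ρ ≤ 5. For the lower bound: on |z|=r choose arg z so that 4z^5 is real positive; then |e^{4z^5}| = e^{4r^5} while |e^{-4z^4}| ≤ e^{4r^4} = o(e^{4r^5}). So |f| ≥ e^{4r^5}(1 − o(1)) and ρ ≥ 5. Hence ρ = max(4, 5) = 5.
Therefore ρ = 5.

Order ρ = 5.


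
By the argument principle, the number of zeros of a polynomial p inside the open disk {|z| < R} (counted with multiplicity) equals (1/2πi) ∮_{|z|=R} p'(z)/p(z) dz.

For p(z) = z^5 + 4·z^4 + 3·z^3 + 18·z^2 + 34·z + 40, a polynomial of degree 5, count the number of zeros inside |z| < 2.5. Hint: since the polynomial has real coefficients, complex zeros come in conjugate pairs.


The zeros of p are: -4, (1 + 2i), (1 - 2i), (-1 + 1i), (-1 - 1i).
Their magnitudes are: 4, 2.236, 2.236, 1.414, 1.414.
Zeros with |z| < R = 2.5: (1 + 2i), (1 - 2i), (-1 + 1i), (-1 - 1i).
Count = 4.
By the argument principle, (1/2πi) ∮_{|z|=R} p'(z)/p(z) dz equals exactly this count.

Number of zeros inside |z| < 2.5: 4.


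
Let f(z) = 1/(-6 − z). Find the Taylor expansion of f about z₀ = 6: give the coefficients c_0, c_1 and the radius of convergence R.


Let w = z − z₀, so z = z₀ + w.
Then -6 − z = -6 − (z₀ + w) = (-6 − z₀) − w = -12 − w.
f(z) = 1/(-12 − w) = (1/(-12)) · 1/(1 − w/(-12)) = Σ_{n≥0} w^n / (-12)^(n+1).
So c_n = 1/(-12)^(n+1):
  c_0 = 1/(-12)^1 = -1/12.
  c_1 = 1/(-12)^2 = 1/144.
The series is valid for |w/d| < 1, i.e. |z − z₀| < |d|.
Radius of convergence: R = |-6 − z₀| = |-12| = 12 (distance from z₀ to the singularity z = -6).

c_0 = -1/12, c_1 = 1/144; R = 12.


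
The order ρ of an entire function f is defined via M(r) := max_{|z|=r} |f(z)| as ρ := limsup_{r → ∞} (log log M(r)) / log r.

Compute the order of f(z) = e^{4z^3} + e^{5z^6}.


Each summand is entire of order 3 and 6 respectively (as in the single-exponential case). The order of a sum is at most the max of the orders, so ρ ≤ 6. For the lower bound: on |z|=r choose arg z so that 5z^6 is real positive; then |e^{5z^6}| = e^{5r^6} while |e^{4z^3}| ≤ e^{4r^3} = o(e^{5r^6}). So |f| ≥ e^{5r^6}(1 − o(1)) and ρ ≥ 6. Hence ρ = max(3, 6) = 6.
Therefore ρ = 6.

Order ρ = 6.


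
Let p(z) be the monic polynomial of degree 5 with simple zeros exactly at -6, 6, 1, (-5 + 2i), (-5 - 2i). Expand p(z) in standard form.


The polynomial is p(z) = ∏_{α ∈ S} (z − α), where S = {-6, 6, 1, (-5 + 2i), (-5 - 2i)}.
Expanding the product yields: p(z) = z^5 + 9·z^4 -17·z^3 -353·z^2 -684·z + 1044.
Note conjugate pairs combine to real quadratics: (z − (-5+2i))(z − (-5−2i)) = z² + 10z + 29.
The resulting polynomial has degree 5 and real coefficients as required.

p(z) = z^5 + 9·z^4 -17·z^3 -353·z^2 -684·z + 1044.


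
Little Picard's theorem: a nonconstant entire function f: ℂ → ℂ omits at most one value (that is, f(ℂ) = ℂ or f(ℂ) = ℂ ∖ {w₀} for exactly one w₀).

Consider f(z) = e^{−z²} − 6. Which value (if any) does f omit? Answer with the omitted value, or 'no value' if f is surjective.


Little Picard bounds the complement of f(ℂ) to at most one point.
The exponent g(z) = −z² is a nonconstant polynomial, hence surjective onto ℂ. So e^{g(z)} takes every value in {e^w : w ∈ ℂ} = ℂ ∖ {0}. Adding -6 shifts the range to ℂ ∖ {-6}. f omits exactly -6.

Omitted value: -6.


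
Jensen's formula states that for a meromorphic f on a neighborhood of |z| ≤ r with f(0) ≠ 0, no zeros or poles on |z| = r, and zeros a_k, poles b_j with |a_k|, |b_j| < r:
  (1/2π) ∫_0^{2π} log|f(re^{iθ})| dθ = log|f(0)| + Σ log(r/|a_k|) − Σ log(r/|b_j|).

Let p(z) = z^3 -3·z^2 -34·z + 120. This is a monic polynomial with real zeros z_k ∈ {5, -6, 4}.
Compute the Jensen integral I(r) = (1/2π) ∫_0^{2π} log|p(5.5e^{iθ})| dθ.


Zeros: -6, 4, 5; r = 5.5.
Inside |z| < r: 4, 5. Outside (|z| ≥ r): -6.
p(0) = 120, so log|p(0)| = log(120) = 4.7875.
Apply Jensen: I(r) = log|p(0)| + Σ_k log(r/|z_k|), summed over zeros inside |z| < r.
  log(r/|z_k|) for z_k = 5: log(5.5/5) = 0.0953
  log(r/|z_k|) for z_k = 4: log(5.5/4) = 0.3185
  Outside zeros (-6) contribute nothing to the Jensen sum.
Sum over inside zeros: 0.4138.
I(r) = log|p(0)| + (inside sum) = 4.7875 + 0.4138 = 5.2013.
Note: since some zeros are outside |z| ≤ r, the simplified n·log(r) form does NOT apply — only the inside zeros contribute.

I(r) ≈ 5.2013.


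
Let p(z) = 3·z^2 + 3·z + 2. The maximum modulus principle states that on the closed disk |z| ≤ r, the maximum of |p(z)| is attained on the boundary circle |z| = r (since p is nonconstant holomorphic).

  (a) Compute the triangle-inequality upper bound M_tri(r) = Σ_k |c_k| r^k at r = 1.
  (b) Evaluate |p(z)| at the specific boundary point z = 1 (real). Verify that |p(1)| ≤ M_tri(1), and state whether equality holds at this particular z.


Coefficients: c_0 = 2, c_1 = 3, c_2 = 3. Radius r = 1.
Part (a). Triangle bound: M_tri(r) = Σ_k |c_k| r^k
  = |2|·1^0 + |3|·1^1 + |3|·1^2
  = 2 + 3 + 3 = 8.
This bounds M(r) := max_{|z|=r} |p(z)| from above; equality holds iff all terms c_k z^k can be made to align in phase at a single z on |z|=r.
Part (b). At z = 1 (real, on the circle |z| = r):
  p(1) = (2)·1^0 + (3)·1^1 + (3)·1^2 = 8.
  |p(1)| = 8.
Since all nonzero coefficients share the same sign, |p(1)| = 8 = M_tri(1); the triangle bound is attained at z = 1, so in fact M(r) = 8.

M_tri(1) = 8; |p(1)| = 8; equality at z=1: yes.


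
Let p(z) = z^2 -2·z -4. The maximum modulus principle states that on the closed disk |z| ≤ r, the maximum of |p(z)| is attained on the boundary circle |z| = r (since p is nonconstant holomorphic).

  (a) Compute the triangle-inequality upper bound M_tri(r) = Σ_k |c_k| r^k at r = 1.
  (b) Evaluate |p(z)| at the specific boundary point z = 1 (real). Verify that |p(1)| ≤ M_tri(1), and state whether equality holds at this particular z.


Coefficients: c_0 = -4, c_1 = -2, c_2 = 1. Radius r = 1.
Part (a). Triangle bound: M_tri(r) = Σ_k |c_k| r^k
  = |-4|·1^0 + |-2|·1^1 + |1|·1^2
  = 4 + 2 + 1 = 7.
This bounds M(r) := max_{|z|=r} |p(z)| from above; equality holds iff all terms c_k z^k can be made to align in phase at a single z on |z|=r.
Part (b). At z = 1 (real, on the circle |z| = r):
  p(1) = (-4)·1^0 + (-2)·1^1 + (1)·1^2 = -5.
  |p(1)| = 5.
Check: |p(1)| = 5 ≤ 7 = M_tri(1). ✓ Equality does not hold at z = 1 (the coefficients have mixed signs, so the terms do not all align in phase there).

M_tri(1) = 7; |p(1)| = 5; equality at z=1: no.


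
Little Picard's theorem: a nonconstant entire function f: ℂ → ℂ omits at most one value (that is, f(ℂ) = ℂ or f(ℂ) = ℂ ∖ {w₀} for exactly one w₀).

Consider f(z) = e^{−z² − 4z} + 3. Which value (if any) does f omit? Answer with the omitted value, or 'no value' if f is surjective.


Little Picard bounds the complement of f(ℂ) to at most one point.
The exponent g(z) = −z² − 4z is a nonconstant polynomial, hence surjective onto ℂ. So e^{g(z)} takes every value in {e^w : w ∈ ℂ} = ℂ ∖ {0}. Adding 3 shifts the range to ℂ ∖ {3}. f omits exactly 3.

Omitted value: 3.


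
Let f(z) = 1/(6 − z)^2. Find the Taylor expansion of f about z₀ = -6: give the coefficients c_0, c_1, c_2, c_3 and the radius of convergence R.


Let w = z − z₀, so z = z₀ + w.
Then 6 − z = 6 − (z₀ + w) = (6 − z₀) − w = 12 − w.
f(z) = 1/(12 − w)^2 = (1/(12)^2) · (1 − w/(12))^{−2}.
By the binomial series (1−u)^{−2} = Σ_{n≥0} C(n+1, 1) u^n for |u|<1, with u = w/(12):
  c_n = C(n+1, 1) / (12)^(n+2).
  c_0 = 1/(12)^2 = 1/144.
  c_1 = 2/(12)^3 = 1/864.
  c_2 = 3/(12)^4 = 1/6912.
  c_3 = 4/(12)^5 = 1/62208.
The series is valid for |w/d| < 1, i.e. |z − z₀| < |d|.
Radius of convergence: R = |6 − z₀| = |12| = 12 (distance from z₀ to the singularity z = 6).

c_0 = 1/144, c_1 = 1/864, c_2 = 1/6912, c_3 = 1/62208; R = 12.


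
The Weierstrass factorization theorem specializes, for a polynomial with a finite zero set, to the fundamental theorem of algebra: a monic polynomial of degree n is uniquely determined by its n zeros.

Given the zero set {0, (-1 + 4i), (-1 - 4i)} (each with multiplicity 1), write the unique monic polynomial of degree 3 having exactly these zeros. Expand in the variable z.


The polynomial is p(z) = ∏_{α ∈ S} (z − α), where S = {0, (-1 + 4i), (-1 - 4i)}.
Expanding the product yields: p(z) = z^3 + 2·z^2 + 17·z.
Note conjugate pairs combine to real quadratics: (z − (-1+4i))(z − (-1−4i)) = z² + 2z + 17.
The resulting polynomial has degree 3 and real coefficients as required.

p(z) = z^3 + 2·z^2 + 17·z.


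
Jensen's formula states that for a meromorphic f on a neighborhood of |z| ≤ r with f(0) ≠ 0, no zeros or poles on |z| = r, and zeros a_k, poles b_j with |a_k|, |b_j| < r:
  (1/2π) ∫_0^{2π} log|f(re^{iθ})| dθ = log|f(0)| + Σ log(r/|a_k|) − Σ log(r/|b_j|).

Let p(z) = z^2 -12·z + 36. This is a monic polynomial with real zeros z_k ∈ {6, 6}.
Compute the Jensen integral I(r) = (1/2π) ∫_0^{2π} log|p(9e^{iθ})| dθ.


Zeros: 6, 6; r = 9.
Inside |z| < r: 6, 6. Outside (|z| ≥ r): ∅.
p(0) = 36, so log|p(0)| = log(36) = 3.5835.
Apply Jensen: I(r) = log|p(0)| + Σ_k log(r/|z_k|), summed over zeros inside |z| < r.
  log(r/|z_k|) for z_k = 6: log(9/6) = 0.4055
  log(r/|z_k|) for z_k = 6: log(9/6) = 0.4055
Sum over inside zeros: 0.8109.
I(r) = log|p(0)| + (inside sum) = 3.5835 + 0.8109 = 4.3944.
Closed form (all zeros inside, monic): I(r) = n·log(r) = 2·log(9) = 4.3944. ✓

I(r) ≈ 4.3944.


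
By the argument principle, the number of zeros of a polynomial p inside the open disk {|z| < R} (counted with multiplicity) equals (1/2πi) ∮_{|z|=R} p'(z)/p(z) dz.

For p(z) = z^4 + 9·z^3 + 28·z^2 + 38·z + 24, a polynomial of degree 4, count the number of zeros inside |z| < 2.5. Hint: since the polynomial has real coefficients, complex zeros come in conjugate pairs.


The zeros of p are: (-1 + 1i), (-1 - 1i), -4, -3.
Their magnitudes are: 1.414, 1.414, 4, 3.
Zeros with |z| < R = 2.5: (-1 + 1i), (-1 - 1i).
Count = 2.
By the argument principle, (1/2πi) ∮_{|z|=R} p'(z)/p(z) dz equals exactly this count.

Number of zeros inside |z| < 2.5: 2.


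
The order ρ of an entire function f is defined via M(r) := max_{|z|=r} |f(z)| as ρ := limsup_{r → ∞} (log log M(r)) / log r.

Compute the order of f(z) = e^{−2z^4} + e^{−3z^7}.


Each summand is entire of order 4 and 7 respectively (as in the single-exponential case). The order of a sum is at most the max of the orders, so ρ ≤ 7. For the lower bound: on |z|=r choose arg z so that -3z^7 is real positive; then |e^{-3z^7}| = e^{3r^7} while |e^{-2z^4}| ≤ e^{2r^4} = o(e^{3r^7}). So |f| ≥ e^{3r^7}(1 − o(1)) and ρ ≥ 7. Hence ρ = max(4, 7) = 7.
Therefore ρ = 7.

Order ρ = 7.


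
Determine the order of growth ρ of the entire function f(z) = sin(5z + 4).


sin(w) is a linear combination of e^{iw} and e^{−iw} (or e^w, e^{−w} in the hyperbolic case), so |sin(w)| ≤ e^{|w|}. With w = 5z + 4, |w| ≤ 5|z| + 4 = 5r + 4 on |z| = r, giving M(r) ≤ e^{5r + 4}, so ρ ≤ 1. On a suitable ray (z = it for sin/cos; z = t for sinh/cosh, t real → ∞), |sin(5z + 4)| grows like e^{5|t|}/2, so ρ ≥ 1. Hence ρ = 1.
Therefore ρ = 1.

Order ρ = 1.


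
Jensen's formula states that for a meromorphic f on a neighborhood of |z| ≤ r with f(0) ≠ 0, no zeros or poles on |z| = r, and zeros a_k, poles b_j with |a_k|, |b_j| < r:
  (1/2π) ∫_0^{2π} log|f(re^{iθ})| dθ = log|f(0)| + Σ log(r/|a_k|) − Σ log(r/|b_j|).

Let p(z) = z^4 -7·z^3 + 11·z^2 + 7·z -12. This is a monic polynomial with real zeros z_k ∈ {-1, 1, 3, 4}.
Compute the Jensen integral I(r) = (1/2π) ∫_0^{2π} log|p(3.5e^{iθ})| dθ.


Zeros: -1, 1, 3, 4; r = 3.5.
Inside |z| < r: -1, 1, 3. Outside (|z| ≥ r): 4.
p(0) = -12, so log|p(0)| = log(12) = 2.4849.
Apply Jensen: I(r) = log|p(0)| + Σ_k log(r/|z_k|), summed over zeros inside |z| < r.
  log(r/|z_k|) for z_k = -1: log(3.5/1) = 1.2528
  log(r/|z_k|) for z_k = 1: log(3.5/1) = 1.2528
  log(r/|z_k|) for z_k = 3: log(3.5/3) = 0.1542
  Outside zeros (4) contribute nothing to the Jensen sum.
Sum over inside zeros: 2.6597.
I(r) = log|p(0)| + (inside sum) = 2.4849 + 2.6597 = 5.1446.
Note: since some zeros are outside |z| ≤ r, the simplified n·log(r) form does NOT apply — only the inside zeros contribute.

I(r) ≈ 5.1446.


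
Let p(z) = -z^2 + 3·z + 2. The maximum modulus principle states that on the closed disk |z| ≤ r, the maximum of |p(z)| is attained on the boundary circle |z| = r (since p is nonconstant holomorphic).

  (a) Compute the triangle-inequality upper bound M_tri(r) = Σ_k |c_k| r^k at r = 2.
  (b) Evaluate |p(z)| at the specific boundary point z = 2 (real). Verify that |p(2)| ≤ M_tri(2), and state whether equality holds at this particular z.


Coefficients: c_0 = 2, c_1 = 3, c_2 = -1. Radius r = 2.
Part (a). Triangle bound: M_tri(r) = Σ_k |c_k| r^k
  = |2|·2^0 + |3|·2^1 + |-1|·2^2
  = 2 + 6 + 4 = 12.
This bounds M(r) := max_{|z|=r} |p(z)| from above; equality holds iff all terms c_k z^k can be made to align in phase at a single z on |z|=r.
Part (b). At z = 2 (real, on the circle |z| = r):
  p(2) = (2)·2^0 + (3)·2^1 + (-1)·2^2 = 4.
  |p(2)| = 4.
Check: |p(2)| = 4 ≤ 12 = M_tri(2). ✓ Equality does not hold at z = 2 (the coefficients have mixed signs, so the terms do not all align in phase there).

M_tri(2) = 12; |p(2)| = 4; equality at z=2: no.


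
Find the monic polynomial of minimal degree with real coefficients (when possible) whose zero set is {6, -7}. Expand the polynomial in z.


The polynomial is p(z) = ∏_{α ∈ S} (z − α), where S = {6, -7}.
Expanding the product yields: p(z) = z^2 + z -42.
The resulting polynomial has degree 2 and real coefficients as required.

p(z) = z^2 + z -42.


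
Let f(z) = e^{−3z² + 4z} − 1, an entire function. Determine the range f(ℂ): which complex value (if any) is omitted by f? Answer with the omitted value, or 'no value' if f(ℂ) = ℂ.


Little Picard bounds the complement of f(ℂ) to at most one point.
The exponent g(z) = −3z² + 4z is a nonconstant polynomial, hence surjective onto ℂ. So e^{g(z)} takes every value in {e^w : w ∈ ℂ} = ℂ ∖ {0}. Adding -1 shifts the range to ℂ ∖ {-1}. f omits exactly -1.

Omitted value: -1.


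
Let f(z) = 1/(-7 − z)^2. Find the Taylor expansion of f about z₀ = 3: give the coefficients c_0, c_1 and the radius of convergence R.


Let w = z − z₀, so z = z₀ + w.
Then -7 − z = -7 − (z₀ + w) = (-7 − z₀) − w = -10 − w.
f(z) = 1/(-10 − w)^2 = (1/(-10)^2) · (1 − w/(-10))^{−2}.
By the binomial series (1−u)^{−2} = Σ_{n≥0} C(n+1, 1) u^n for |u|<1, with u = w/(-10):
  c_n = C(n+1, 1) / (-10)^(n+2).
  c_0 = 1/(-10)^2 = 1/100.
  c_1 = 2/(-10)^3 = -1/500.
The series is valid for |w/d| < 1, i.e. |z − z₀| < |d|.
Radius of convergence: R = |-7 − z₀| = |-10| = 10 (distance from z₀ to the singularity z = -7).

c_0 = 1/100, c_1 = -1/500; R = 10.


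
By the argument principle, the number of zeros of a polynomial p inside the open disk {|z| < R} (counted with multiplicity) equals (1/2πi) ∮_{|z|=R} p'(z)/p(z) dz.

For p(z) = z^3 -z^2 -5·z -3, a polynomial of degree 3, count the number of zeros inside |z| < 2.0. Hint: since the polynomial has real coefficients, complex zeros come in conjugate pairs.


The zeros of p are: -1, 3, -1.
Their magnitudes are: 1, 3, 1.
Zeros with |z| < R = 2.0: -1, -1.
Count = 2.
By the argument principle, (1/2πi) ∮_{|z|=R} p'(z)/p(z) dz equals exactly this count.

Number of zeros inside |z| < 2.0: 2.


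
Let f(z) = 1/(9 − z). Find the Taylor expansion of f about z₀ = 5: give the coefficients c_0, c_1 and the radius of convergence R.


Let w = z − z₀, so z = z₀ + w.
Then 9 − z = 9 − (z₀ + w) = (9 − z₀) − w = 4 − w.
f(z) = 1/(4 − w) = (1/(4)) · 1/(1 − w/(4)) = Σ_{n≥0} w^n / (4)^(n+1).
So c_n = 1/(4)^(n+1):
  c_0 = 1/(4)^1 = 1/4.
  c_1 = 1/(4)^2 = 1/16.
The series is valid for |w/d| < 1, i.e. |z − z₀| < |d|.
Radius of convergence: R = |9 − z₀| = |4| = 4 (distance from z₀ to the singularity z = 9).

c_0 = 1/4, c_1 = 1/16; R = 4.


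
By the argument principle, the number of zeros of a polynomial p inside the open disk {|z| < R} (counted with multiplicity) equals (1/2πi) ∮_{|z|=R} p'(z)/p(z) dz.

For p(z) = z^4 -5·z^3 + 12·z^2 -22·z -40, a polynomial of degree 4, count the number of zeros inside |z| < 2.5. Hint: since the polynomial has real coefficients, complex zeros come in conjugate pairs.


The zeros of p are: 4, (1 + 3i), (1 - 3i), -1.
Their magnitudes are: 4, 3.162, 3.162, 1.
Zeros with |z| < R = 2.5: -1.
Count = 1.
By the argument principle, (1/2πi) ∮_{|z|=R} p'(z)/p(z) dz equals exactly this count.

Number of zeros inside |z| < 2.5: 1.
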